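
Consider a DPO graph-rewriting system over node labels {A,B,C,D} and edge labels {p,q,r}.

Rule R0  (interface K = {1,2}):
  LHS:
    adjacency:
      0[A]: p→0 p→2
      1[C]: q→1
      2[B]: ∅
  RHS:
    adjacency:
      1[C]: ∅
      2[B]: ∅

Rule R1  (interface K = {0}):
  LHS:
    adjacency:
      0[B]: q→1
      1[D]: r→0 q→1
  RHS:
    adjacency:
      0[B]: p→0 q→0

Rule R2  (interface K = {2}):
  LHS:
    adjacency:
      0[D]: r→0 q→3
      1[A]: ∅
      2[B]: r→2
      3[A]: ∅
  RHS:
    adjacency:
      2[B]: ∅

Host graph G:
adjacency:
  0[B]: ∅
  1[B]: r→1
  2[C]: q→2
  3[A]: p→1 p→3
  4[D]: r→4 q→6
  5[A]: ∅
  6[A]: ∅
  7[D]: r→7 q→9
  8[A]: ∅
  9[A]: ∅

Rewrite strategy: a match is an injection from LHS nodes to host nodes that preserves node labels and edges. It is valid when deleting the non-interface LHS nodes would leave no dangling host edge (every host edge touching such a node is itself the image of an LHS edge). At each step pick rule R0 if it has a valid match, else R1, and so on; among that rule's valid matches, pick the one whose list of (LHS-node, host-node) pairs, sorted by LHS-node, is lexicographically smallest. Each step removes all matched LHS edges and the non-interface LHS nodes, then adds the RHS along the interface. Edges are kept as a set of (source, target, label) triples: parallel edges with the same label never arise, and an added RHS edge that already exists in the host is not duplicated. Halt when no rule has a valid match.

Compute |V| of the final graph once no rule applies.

Answer: 6

Steps:
initial: |V|=10 |E|=8  E = 1-r->1 2-q->2 3-p->1 3-p->3 4-r->4 4-q->6 7-r->7 7-q->9
step 1: apply R0 at {0↦3, 1↦2, 2↦1}  → |V|=9 |E|=5  E = 1-r->1 4-r->4 4-q->6 7-r->7 7-q->9
step 2: apply R2 at {0↦4, 1↦5, 2↦1, 3↦6}  → |V|=6 |E|=2  E = 7-r->7 7-q->9
final graph: no rule applies after step 2
NF nodes: {0:B, 1:B, 2:C, 7:D, 8:A, 9:A}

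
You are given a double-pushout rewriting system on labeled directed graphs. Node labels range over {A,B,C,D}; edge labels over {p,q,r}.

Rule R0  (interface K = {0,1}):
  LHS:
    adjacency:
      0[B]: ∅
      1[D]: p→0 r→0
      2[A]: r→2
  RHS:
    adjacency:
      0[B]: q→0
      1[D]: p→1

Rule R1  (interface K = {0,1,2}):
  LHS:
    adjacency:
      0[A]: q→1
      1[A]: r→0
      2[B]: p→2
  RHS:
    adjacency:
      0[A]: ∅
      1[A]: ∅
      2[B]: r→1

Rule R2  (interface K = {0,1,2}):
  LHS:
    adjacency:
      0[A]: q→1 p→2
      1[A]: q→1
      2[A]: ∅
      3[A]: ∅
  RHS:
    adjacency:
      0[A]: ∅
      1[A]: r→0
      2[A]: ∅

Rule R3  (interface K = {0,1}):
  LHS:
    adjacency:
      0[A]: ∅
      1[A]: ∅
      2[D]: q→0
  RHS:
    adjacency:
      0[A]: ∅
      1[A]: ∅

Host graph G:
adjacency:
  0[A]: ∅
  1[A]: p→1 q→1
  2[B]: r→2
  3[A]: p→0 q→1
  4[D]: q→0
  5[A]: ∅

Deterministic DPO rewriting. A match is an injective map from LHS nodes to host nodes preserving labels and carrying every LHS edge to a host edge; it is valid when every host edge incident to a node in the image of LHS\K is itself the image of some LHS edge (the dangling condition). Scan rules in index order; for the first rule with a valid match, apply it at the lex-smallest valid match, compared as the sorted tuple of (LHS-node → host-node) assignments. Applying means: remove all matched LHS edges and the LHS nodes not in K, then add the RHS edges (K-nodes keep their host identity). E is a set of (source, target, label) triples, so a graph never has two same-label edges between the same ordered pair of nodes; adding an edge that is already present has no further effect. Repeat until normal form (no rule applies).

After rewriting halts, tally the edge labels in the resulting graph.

Answer: p:1 r:2

Steps:
start.  V:6 E:6  edges: 1-p->1 1-q->1 2-r->2 3-p->0 3-q->1 4-q->0
1. fire R2 via {0↦3, 1↦1, 2↦0, 3↦5}  →  V:5 E:4  edges: 1-p->1 1-r->3 2-r->2 4-q->0
2. fire R3 via {0↦0, 1↦1, 2↦4}  →  V:4 E:3  edges: 1-p->1 1-r->3 2-r->2
normal form: no rule applies after step 2
NF edges: [(1, 1, 'p'), (1, 3, 'r'), (2, 2, 'r')]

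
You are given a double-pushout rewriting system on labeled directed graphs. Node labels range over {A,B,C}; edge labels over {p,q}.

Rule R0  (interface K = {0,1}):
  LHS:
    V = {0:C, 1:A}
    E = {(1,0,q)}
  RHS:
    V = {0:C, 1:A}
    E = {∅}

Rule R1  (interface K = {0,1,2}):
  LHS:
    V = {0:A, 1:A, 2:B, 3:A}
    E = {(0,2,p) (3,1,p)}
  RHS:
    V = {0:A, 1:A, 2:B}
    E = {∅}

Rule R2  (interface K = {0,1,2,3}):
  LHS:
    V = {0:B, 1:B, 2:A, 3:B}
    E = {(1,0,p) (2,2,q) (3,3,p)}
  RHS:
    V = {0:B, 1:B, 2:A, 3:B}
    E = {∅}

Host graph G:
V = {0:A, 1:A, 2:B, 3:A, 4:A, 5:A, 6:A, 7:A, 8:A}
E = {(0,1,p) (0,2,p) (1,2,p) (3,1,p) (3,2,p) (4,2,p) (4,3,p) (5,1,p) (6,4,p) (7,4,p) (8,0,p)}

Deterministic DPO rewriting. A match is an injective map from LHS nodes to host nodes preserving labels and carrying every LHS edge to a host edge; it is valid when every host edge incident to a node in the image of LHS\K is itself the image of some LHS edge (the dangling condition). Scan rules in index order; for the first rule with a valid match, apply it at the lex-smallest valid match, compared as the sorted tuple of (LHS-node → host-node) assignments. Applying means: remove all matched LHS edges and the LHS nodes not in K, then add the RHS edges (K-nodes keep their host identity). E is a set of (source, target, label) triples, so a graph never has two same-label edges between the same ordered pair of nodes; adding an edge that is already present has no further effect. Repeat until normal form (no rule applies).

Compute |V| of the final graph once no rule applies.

initial: |V|=9 |E|=11  E = 0-p->1 0-p->2 1-p->2 3-p->1 3-p->2 4-p->2 4-p->3 5-p->1 6-p->4 7-p->4 8-p->0
step 1: apply R1 at {0↦0, 1↦1, 2↦2, 3↦5}  → |V|=8 |E|=9  E = 0-p->1 1-p->2 3-p->1 3-p->2 4-p->2 4-p->3 6-p->4 7-p->4 8-p->0
step 2: apply R1 at {0↦1, 1↦0, 2↦2, 3↦8}  → |V|=7 |E|=7  E = 0-p->1 3-p->1 3-p->2 4-p->2 4-p->3 6-p->4 7-p->4
step 3: apply R1 at {0↦3, 1↦1, 2↦2, 3↦0}  → |V|=6 |E|=5  E = 3-p->1 4-p->2 4-p->3 6-p->4 7-p->4
halt: no rule applies after step 3
NF nodes: {1:A, 2:B, 3:A, 4:A, 6:A, 7:A}

Answer: 6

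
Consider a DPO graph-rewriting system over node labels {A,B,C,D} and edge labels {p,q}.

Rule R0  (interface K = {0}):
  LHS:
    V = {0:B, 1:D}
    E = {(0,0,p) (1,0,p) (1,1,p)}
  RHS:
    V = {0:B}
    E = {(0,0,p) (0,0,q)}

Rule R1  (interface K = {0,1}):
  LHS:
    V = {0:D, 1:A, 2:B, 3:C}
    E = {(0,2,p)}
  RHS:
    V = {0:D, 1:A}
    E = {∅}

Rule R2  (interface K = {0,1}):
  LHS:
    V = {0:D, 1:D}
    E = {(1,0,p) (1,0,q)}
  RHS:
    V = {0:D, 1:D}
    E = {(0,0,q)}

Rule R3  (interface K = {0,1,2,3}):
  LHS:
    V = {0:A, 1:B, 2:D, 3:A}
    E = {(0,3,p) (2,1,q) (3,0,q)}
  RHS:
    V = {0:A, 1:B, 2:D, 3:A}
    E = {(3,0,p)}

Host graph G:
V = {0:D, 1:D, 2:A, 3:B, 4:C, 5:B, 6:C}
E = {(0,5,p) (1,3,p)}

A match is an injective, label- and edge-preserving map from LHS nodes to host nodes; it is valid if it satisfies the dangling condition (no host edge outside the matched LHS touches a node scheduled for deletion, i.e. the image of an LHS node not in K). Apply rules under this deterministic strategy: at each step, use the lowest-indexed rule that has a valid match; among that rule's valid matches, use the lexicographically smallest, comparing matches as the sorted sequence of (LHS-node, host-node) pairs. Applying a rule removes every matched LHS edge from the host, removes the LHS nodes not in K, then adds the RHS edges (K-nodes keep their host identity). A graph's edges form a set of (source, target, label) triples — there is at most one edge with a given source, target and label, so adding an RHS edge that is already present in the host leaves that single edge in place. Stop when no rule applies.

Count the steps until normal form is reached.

start.  V:7 E:2  edges: 0-p->5 1-p->3
1. fire R1 via {0↦0, 1↦2, 2↦5, 3↦4}  →  V:5 E:1  edges: 1-p->3
2. fire R1 via {0↦1, 1↦2, 2↦3, 3↦6}  →  V:3 E:0  edges: ∅
final graph: no rule applies after step 2

Answer: 2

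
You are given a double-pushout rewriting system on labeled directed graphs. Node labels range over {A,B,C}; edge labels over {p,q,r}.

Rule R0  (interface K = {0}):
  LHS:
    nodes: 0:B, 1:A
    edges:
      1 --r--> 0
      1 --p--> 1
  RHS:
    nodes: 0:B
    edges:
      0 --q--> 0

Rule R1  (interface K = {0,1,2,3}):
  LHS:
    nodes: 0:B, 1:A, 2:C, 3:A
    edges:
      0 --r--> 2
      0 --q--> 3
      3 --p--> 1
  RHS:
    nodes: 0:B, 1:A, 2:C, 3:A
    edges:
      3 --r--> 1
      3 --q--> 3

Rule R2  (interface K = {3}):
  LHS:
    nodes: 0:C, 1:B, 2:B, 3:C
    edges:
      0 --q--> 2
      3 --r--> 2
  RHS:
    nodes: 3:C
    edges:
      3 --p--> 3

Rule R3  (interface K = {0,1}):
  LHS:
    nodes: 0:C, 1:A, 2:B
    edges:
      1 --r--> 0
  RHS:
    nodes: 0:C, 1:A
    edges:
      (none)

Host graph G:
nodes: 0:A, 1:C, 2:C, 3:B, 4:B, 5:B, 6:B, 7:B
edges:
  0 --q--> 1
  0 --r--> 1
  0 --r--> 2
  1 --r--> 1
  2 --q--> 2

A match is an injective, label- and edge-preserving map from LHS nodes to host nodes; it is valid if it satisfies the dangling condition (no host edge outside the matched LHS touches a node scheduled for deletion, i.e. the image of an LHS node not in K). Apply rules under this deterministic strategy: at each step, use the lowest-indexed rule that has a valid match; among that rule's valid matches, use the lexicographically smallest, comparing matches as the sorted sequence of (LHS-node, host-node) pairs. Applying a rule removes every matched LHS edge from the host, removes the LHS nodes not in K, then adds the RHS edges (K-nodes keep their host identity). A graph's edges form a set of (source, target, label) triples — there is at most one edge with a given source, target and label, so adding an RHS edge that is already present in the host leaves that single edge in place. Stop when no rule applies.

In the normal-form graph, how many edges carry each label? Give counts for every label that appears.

Answer: q:2 r:1

Rewrite trace:
start.  V:8 E:5  edges: 0-q->1 0-r->1 0-r->2 1-r->1 2-q->2
1. fire R3 via {0↦1, 1↦0, 2↦3}  →  V:7 E:4  edges: 0-q->1 0-r->2 1-r->1 2-q->2
2. fire R3 via {0↦2, 1↦0, 2↦4}  →  V:6 E:3  edges: 0-q->1 1-r->1 2-q->2
final graph: no rule applies after step 2
NF edges: [(0, 1, 'q'), (1, 1, 'r'), (2, 2, 'q')]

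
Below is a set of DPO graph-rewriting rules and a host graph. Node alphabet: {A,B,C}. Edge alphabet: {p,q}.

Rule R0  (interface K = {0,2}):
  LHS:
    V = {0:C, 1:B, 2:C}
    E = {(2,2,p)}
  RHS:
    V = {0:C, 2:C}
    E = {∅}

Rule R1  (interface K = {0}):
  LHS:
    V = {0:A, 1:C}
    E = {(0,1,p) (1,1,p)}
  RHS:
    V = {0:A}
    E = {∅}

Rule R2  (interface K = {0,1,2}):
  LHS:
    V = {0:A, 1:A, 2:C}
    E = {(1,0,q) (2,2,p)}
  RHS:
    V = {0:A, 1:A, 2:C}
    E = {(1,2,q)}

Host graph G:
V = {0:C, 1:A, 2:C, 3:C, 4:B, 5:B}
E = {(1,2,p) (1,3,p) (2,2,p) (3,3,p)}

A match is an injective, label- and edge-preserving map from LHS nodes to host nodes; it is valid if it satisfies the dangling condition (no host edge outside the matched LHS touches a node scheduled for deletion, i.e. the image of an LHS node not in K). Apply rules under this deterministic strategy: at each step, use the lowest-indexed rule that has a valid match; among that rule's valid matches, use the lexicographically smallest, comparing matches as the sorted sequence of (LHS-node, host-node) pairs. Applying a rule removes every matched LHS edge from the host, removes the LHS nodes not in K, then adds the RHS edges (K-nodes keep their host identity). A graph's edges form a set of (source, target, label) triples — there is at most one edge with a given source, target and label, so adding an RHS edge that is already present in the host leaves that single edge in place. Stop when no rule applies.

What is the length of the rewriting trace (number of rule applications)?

Answer: 2

Rewrite trace:
[0] host  ⇒  6 nodes, 4 edges  {1-p->2 1-p->3 2-p->2 3-p->3}
[1] R0 @ {0↦0, 1↦4, 2↦2}  ⇒  5 nodes, 3 edges  {1-p->2 1-p->3 3-p->3}
[2] R0 @ {0↦0, 1↦5, 2↦3}  ⇒  4 nodes, 2 edges  {1-p->2 1-p->3}
halt: no rule applies after step 2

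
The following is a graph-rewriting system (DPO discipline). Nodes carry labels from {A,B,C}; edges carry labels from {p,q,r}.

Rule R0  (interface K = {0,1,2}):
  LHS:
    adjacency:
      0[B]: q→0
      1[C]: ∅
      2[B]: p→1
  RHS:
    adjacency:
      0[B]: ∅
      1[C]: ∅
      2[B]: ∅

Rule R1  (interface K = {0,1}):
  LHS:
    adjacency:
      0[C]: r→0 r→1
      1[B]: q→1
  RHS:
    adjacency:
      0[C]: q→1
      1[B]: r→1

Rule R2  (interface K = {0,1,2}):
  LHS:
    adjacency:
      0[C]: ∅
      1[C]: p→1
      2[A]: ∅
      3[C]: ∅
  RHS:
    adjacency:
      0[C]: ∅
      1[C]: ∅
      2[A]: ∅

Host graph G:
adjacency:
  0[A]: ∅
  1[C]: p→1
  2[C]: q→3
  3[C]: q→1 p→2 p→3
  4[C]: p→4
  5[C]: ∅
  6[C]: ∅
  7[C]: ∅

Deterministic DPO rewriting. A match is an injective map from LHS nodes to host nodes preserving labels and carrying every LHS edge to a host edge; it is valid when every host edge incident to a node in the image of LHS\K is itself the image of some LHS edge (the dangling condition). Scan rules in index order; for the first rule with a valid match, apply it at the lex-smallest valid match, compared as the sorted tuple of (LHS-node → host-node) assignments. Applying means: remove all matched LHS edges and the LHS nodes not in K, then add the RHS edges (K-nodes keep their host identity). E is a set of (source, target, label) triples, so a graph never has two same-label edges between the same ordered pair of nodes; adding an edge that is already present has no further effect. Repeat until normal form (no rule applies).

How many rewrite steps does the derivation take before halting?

initial: |V|=8 |E|=6  E = 1-p->1 2-q->3 3-q->1 3-p->2 3-p->3 4-p->4
step 1: apply R2 at {0↦1, 1↦3, 2↦0, 3↦5}  → |V|=7 |E|=5  E = 1-p->1 2-q->3 3-q->1 3-p->2 4-p->4
step 2: apply R2 at {0↦1, 1↦4, 2↦0, 3↦6}  → |V|=6 |E|=4  E = 1-p->1 2-q->3 3-q->1 3-p->2
step 3: apply R2 at {0↦2, 1↦1, 2↦0, 3↦4}  → |V|=5 |E|=3  E = 2-q->3 3-q->1 3-p->2
normal form: no rule applies after step 3

Answer: 3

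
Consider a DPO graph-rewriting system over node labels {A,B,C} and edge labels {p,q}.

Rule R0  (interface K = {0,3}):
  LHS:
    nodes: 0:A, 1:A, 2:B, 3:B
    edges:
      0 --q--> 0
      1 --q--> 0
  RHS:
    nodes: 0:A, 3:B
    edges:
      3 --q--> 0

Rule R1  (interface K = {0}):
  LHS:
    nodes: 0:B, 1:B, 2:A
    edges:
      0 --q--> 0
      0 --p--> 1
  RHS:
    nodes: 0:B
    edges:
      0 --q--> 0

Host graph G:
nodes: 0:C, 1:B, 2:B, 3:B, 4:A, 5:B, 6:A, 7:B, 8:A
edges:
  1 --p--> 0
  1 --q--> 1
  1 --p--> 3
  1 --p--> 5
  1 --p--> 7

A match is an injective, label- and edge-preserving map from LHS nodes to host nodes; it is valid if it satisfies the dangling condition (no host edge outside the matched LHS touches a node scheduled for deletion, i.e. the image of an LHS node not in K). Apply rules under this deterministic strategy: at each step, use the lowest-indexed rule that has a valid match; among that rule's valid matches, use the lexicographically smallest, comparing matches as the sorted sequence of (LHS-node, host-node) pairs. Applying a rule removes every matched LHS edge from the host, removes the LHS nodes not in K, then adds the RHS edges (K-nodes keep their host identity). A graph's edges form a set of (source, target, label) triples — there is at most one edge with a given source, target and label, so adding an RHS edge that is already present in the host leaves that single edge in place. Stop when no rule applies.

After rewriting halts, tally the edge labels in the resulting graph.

Answer: p:1 q:1

Rewrite trace:
initial: |V|=9 |E|=5  E = 1-p->0 1-q->1 1-p->3 1-p->5 1-p->7
step 1: apply R1 at {0↦1, 1↦3, 2↦4}  → |V|=7 |E|=4  E = 1-p->0 1-q->1 1-p->5 1-p->7
step 2: apply R1 at {0↦1, 1↦5, 2↦6}  → |V|=5 |E|=3  E = 1-p->0 1-q->1 1-p->7
step 3: apply R1 at {0↦1, 1↦7, 2↦8}  → |V|=3 |E|=2  E = 1-p->0 1-q->1
halt: no rule applies after step 3
NF edges: [(1, 0, 'p'), (1, 1, 'q')]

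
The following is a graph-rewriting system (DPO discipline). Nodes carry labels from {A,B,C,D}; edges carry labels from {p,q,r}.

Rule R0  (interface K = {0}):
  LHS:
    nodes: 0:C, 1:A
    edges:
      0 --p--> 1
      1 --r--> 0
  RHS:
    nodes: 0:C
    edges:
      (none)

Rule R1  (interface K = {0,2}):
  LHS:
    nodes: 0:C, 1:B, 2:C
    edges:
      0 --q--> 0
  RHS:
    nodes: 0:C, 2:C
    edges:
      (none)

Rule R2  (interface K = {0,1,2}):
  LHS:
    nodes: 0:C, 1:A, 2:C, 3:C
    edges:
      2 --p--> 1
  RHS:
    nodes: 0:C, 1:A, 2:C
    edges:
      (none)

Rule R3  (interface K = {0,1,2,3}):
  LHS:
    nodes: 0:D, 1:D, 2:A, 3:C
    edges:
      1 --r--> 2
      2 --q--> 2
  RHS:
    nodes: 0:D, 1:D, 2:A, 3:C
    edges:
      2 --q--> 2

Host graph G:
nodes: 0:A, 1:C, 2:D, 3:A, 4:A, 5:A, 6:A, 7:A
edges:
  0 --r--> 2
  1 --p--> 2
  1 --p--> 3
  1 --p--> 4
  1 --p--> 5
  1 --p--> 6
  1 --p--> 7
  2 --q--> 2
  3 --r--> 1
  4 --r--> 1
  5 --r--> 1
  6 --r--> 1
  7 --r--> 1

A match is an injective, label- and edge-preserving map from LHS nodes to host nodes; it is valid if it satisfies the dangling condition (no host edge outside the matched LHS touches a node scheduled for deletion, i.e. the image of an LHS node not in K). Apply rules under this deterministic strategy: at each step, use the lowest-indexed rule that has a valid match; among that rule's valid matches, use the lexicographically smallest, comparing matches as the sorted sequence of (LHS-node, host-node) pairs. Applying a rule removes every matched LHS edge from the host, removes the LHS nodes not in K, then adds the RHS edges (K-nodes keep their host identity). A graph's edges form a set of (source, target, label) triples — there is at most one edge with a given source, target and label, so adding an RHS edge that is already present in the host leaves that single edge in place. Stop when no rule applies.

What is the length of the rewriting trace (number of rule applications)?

initial: |V|=8 |E|=13  E = 0-r->2 1-p->2 1-p->3 1-p->4 1-p->5 1-p->6 1-p->7 2-q->2 3-r->1 4-r->1 5-r->1 6-r->1 7-r->1
step 1: apply R0 at {0↦1, 1↦3}  → |V|=7 |E|=11  E = 0-r->2 1-p->2 1-p->4 1-p->5 1-p->6 1-p->7 2-q->2 4-r->1 5-r->1 6-r->1 7-r->1
step 2: apply R0 at {0↦1, 1↦4}  → |V|=6 |E|=9  E = 0-r->2 1-p->2 1-p->5 1-p->6 1-p->7 2-q->2 5-r->1 6-r->1 7-r->1
step 3: apply R0 at {0↦1, 1↦5}  → |V|=5 |E|=7  E = 0-r->2 1-p->2 1-p->6 1-p->7 2-q->2 6-r->1 7-r->1
step 4: apply R0 at {0↦1, 1↦6}  → |V|=4 |E|=5  E = 0-r->2 1-p->2 1-p->7 2-q->2 7-r->1
step 5: apply R0 at {0↦1, 1↦7}  → |V|=3 |E|=3  E = 0-r->2 1-p->2 2-q->2
final graph: no rule applies after step 5

Answer: 5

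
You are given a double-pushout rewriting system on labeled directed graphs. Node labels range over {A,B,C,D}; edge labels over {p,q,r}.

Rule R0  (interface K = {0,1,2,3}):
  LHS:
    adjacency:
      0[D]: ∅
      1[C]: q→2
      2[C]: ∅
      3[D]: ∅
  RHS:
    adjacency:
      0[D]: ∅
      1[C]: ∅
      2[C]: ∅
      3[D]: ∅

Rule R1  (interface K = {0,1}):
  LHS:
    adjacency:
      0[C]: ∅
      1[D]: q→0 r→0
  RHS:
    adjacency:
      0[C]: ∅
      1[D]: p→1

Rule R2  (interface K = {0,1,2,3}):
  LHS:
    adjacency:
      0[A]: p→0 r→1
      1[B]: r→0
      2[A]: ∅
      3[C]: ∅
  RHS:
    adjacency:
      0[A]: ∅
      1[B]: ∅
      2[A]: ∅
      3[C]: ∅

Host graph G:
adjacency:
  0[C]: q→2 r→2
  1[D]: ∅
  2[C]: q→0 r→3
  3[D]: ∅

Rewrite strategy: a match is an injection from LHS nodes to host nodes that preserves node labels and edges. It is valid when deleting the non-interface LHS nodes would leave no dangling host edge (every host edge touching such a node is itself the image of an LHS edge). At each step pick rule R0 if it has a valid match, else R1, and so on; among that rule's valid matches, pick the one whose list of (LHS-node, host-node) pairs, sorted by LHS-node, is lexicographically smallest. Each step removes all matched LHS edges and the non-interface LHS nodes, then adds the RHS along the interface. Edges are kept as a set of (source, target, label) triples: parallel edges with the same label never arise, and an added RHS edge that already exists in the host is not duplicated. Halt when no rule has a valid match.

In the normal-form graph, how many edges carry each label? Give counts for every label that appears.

Answer: r:2

Derivation:
initial: |V|=4 |E|=4  E = 0-q->2 0-r->2 2-q->0 2-r->3
step 1: apply R0 at {0↦1, 1↦0, 2↦2, 3↦3}  → |V|=4 |E|=3  E = 0-r->2 2-q->0 2-r->3
step 2: apply R0 at {0↦1, 1↦2, 2↦0, 3↦3}  → |V|=4 |E|=2  E = 0-r->2 2-r->3
final graph: no rule applies after step 2
NF edges: [(0, 2, 'r'), (2, 3, 'r')]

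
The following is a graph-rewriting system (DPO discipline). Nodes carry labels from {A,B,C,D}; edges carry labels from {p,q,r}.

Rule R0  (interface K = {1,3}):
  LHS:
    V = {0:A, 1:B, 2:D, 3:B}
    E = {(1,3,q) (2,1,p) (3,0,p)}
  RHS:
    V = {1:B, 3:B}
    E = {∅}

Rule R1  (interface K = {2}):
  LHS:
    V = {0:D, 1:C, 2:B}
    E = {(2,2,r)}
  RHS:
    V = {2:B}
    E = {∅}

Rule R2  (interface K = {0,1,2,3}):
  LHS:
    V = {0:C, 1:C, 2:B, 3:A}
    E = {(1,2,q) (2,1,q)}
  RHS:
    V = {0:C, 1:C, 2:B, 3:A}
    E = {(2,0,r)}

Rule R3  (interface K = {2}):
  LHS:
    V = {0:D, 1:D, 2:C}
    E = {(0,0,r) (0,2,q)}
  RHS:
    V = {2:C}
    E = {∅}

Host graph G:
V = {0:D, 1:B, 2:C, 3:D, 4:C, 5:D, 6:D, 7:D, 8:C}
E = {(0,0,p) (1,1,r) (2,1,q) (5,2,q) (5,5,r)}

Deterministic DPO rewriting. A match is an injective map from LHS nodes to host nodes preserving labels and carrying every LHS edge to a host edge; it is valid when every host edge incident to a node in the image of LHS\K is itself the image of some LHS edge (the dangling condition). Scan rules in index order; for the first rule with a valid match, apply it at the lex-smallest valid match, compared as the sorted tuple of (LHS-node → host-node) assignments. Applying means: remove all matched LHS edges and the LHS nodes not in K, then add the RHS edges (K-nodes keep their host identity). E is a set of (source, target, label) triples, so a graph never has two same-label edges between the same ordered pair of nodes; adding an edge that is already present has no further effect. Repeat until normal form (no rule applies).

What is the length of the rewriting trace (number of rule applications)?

start.  V:9 E:5  edges: 0-p->0 1-r->1 2-q->1 5-q->2 5-r->5
1. fire R1 via {0↦3, 1↦4, 2↦1}  →  V:7 E:4  edges: 0-p->0 2-q->1 5-q->2 5-r->5
2. fire R3 via {0↦5, 1↦6, 2↦2}  →  V:5 E:2  edges: 0-p->0 2-q->1
normal form: no rule applies after step 2

Answer: 2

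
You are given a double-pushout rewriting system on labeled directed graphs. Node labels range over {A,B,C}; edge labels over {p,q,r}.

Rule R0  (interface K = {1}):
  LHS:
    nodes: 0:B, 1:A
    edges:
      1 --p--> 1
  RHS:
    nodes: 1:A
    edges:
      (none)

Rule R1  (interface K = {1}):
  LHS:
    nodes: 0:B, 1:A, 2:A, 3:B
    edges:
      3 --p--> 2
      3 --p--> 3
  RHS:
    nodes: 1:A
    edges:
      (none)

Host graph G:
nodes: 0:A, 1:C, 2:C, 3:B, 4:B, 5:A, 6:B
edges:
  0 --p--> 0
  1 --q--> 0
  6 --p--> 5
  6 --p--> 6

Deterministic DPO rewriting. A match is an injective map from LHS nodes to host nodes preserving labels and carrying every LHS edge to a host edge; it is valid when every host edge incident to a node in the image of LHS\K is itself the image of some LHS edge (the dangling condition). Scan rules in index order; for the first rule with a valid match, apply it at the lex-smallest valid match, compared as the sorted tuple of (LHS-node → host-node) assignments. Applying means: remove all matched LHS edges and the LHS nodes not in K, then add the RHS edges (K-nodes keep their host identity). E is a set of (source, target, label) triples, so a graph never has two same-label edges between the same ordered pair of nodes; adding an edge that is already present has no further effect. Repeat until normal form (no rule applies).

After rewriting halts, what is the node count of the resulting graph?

Answer: 3

Derivation:
start.  V:7 E:4  edges: 0-p->0 1-q->0 6-p->5 6-p->6
1. fire R0 via {0↦3, 1↦0}  →  V:6 E:3  edges: 1-q->0 6-p->5 6-p->6
2. fire R1 via {0↦4, 1↦0, 2↦5, 3↦6}  →  V:3 E:1  edges: 1-q->0
final graph: no rule applies after step 2
NF nodes: {0:A, 1:C, 2:C}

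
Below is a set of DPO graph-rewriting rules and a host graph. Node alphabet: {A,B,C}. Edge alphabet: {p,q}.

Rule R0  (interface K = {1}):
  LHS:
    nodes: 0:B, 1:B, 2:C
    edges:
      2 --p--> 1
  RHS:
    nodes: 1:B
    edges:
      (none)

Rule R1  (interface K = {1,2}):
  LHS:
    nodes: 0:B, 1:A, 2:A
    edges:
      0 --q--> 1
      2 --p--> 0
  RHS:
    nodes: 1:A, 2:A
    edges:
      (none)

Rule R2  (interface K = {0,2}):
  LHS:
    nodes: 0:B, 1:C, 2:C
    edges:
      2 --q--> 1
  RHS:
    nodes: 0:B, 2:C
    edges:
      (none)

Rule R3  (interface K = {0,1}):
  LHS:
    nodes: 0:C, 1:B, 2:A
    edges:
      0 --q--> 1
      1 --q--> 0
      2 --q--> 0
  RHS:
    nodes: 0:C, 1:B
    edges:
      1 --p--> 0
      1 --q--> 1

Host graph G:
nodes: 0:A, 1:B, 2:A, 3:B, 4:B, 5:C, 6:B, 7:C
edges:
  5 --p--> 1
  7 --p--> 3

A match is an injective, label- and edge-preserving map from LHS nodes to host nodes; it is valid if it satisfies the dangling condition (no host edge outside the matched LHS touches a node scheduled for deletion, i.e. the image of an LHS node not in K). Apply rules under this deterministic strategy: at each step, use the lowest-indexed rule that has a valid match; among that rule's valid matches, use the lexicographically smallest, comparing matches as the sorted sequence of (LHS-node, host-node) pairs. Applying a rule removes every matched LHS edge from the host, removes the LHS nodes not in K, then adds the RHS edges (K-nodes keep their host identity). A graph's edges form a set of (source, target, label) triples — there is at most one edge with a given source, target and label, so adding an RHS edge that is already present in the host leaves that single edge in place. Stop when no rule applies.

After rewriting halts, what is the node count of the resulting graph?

initial: |V|=8 |E|=2  E = 5-p->1 7-p->3
step 1: apply R0 at {0↦4, 1↦1, 2↦5}  → |V|=6 |E|=1  E = 7-p->3
step 2: apply R0 at {0↦1, 1↦3, 2↦7}  → |V|=4 |E|=0  E = ∅
final graph: no rule applies after step 2
NF nodes: {0:A, 2:A, 3:B, 6:B}

Answer: 4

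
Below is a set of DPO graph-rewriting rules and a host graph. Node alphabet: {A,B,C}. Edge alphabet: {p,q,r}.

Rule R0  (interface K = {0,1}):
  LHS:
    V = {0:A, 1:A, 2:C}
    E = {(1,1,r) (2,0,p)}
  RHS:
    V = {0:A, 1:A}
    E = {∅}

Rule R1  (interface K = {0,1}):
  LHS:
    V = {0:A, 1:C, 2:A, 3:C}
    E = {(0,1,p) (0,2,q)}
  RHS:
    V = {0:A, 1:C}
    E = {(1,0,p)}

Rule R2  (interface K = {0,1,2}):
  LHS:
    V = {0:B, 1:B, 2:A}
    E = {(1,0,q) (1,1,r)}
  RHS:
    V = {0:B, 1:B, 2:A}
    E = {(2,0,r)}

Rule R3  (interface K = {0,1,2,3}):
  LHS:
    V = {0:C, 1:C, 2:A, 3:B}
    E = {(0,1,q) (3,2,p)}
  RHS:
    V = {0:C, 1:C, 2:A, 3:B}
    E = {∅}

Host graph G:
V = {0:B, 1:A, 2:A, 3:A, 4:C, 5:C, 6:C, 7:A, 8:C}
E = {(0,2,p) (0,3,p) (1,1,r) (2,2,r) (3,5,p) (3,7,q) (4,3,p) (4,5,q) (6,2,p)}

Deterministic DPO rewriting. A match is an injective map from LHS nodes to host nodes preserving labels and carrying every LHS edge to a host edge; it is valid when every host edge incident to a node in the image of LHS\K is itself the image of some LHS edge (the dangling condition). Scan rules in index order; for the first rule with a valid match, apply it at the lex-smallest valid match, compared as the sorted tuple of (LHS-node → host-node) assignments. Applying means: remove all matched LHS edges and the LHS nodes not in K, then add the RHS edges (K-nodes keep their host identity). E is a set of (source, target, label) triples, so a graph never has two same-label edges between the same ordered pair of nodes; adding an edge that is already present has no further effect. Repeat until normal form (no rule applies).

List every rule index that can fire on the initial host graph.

Answer: [R0,R1,R3]

Steps:
R0: 1 valid match — {0↦2, 1↦1, 2↦6}
R1: 1 valid match — {0↦3, 1↦5, 2↦7, 3↦8}
R2: no valid match — LHS pattern not found
R3: 2 valid matches — {0↦4, 1↦5, 2↦2, 3↦0}, {0↦4, 1↦5, 2↦3, 3↦0}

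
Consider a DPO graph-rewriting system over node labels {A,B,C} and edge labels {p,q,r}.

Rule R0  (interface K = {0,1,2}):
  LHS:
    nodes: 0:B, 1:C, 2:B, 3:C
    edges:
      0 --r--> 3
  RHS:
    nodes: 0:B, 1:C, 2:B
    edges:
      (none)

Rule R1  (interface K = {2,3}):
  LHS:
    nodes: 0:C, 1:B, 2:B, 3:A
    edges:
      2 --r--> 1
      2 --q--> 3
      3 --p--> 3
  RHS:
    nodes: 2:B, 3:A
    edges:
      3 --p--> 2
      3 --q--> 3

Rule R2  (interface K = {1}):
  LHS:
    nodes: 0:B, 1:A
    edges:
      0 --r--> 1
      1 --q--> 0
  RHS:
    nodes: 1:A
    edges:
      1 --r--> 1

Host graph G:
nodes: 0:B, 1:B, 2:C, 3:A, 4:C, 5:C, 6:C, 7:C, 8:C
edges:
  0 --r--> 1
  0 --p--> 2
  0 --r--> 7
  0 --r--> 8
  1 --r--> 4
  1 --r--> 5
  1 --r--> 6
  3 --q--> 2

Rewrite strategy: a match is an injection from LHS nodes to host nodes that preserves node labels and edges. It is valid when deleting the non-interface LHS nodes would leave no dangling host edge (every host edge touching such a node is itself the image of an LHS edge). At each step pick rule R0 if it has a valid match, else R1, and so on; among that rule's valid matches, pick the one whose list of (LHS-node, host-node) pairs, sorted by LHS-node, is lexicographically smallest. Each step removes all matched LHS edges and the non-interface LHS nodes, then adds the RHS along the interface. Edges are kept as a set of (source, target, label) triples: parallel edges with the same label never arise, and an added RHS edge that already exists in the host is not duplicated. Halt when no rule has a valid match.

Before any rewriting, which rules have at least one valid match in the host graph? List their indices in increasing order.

R0: 25 valid matches — {0↦0, 1↦2, 2↦1, 3↦7}, {0↦0, 1↦2, 2↦1, 3↦8}, {0↦0, 1↦4, 2↦1, 3↦7} (+22 more)
R1: no valid match — LHS pattern not found
R2: no valid match — LHS pattern not found

Answer: [R0]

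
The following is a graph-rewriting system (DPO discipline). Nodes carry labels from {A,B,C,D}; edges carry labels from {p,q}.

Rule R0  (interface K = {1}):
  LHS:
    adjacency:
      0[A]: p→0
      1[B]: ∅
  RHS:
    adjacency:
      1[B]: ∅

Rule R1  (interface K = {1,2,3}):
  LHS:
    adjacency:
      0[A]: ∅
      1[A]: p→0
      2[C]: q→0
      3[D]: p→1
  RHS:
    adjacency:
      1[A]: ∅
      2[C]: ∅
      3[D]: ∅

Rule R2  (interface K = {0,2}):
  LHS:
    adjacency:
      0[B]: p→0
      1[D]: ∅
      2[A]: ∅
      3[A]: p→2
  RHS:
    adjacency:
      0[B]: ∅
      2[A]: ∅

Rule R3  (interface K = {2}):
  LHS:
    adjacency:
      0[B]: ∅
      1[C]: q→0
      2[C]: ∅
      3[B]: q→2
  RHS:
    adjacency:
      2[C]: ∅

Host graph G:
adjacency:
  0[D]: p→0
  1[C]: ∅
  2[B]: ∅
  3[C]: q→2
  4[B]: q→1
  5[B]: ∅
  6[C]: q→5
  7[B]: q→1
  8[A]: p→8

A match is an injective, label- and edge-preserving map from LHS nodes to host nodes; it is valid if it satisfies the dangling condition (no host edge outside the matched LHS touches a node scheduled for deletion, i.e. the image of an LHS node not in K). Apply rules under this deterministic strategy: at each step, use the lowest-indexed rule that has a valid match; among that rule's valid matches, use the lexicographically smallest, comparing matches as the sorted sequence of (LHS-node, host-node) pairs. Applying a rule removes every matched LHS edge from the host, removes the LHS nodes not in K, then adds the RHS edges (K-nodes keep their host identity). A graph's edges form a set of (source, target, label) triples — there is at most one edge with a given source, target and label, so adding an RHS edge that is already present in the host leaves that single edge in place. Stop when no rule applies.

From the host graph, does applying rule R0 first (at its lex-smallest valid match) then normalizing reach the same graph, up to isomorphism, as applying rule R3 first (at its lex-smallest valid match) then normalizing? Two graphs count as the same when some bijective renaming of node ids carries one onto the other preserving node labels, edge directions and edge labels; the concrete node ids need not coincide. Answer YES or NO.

branch R0-first: apply at {0↦8, 1↦2} → |E|=5, then 2 more step(s) → NF |V|=2 |E|=1 V={0:D, 1:C} E=0-p->0
branch R3-first: apply at {0↦2, 1↦3, 2↦1, 3↦4} → |E|=4, then 2 more step(s) → NF |V|=2 |E|=1 V={0:D, 1:C} E=0-p->0
graphs isomorphic (equal up to label-preserving node renaming)

Answer: YES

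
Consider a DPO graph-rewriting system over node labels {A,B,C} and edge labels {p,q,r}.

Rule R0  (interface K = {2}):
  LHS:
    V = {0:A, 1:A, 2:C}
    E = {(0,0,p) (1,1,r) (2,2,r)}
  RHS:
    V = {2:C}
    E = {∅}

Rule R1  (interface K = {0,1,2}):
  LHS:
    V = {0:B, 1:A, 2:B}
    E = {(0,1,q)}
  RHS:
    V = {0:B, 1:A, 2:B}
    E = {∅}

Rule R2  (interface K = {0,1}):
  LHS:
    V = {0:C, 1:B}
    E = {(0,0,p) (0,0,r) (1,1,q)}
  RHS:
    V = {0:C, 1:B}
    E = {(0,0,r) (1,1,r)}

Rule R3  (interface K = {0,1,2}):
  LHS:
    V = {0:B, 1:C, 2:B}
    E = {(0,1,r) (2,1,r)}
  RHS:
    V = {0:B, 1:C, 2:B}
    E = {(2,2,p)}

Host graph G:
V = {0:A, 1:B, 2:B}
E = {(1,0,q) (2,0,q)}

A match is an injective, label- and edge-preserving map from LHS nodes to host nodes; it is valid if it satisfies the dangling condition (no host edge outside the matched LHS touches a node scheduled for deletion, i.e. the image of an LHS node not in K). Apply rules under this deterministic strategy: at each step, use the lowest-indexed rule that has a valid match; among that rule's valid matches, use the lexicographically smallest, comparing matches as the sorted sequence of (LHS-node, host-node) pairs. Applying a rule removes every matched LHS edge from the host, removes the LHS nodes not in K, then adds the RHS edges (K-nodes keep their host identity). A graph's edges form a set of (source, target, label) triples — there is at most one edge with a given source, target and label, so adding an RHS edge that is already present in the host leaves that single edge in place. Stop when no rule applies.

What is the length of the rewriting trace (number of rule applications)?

Answer: 2

Steps:
start.  V:3 E:2  edges: 1-q->0 2-q->0
1. fire R1 via {0↦1, 1↦0, 2↦2}  →  V:3 E:1  edges: 2-q->0
2. fire R1 via {0↦2, 1↦0, 2↦1}  →  V:3 E:0  edges: ∅
normal form: no rule applies after step 2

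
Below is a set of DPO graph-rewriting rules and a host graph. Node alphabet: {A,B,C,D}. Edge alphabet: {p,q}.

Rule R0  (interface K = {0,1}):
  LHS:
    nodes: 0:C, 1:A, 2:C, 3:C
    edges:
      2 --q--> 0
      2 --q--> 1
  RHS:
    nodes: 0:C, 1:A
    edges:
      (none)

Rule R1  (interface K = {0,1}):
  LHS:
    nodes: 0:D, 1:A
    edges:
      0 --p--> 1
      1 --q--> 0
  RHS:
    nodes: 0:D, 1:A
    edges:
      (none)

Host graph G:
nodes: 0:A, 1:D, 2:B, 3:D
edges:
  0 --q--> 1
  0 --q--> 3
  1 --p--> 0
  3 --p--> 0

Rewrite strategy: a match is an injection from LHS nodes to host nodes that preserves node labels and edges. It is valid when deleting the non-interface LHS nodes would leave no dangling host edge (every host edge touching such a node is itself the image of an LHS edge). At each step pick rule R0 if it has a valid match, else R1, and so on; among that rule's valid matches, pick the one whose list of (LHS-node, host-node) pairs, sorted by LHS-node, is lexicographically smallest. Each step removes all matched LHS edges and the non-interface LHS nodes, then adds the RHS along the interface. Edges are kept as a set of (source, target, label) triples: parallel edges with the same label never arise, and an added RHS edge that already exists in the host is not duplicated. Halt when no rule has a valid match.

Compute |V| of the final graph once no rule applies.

Answer: 4

Derivation:
start.  V:4 E:4  edges: 0-q->1 0-q->3 1-p->0 3-p->0
1. fire R1 via {0↦1, 1↦0}  →  V:4 E:2  edges: 0-q->3 3-p->0
2. fire R1 via {0↦3, 1↦0}  →  V:4 E:0  edges: ∅
final graph: no rule applies after step 2
NF nodes: {0:A, 1:D, 2:B, 3:D}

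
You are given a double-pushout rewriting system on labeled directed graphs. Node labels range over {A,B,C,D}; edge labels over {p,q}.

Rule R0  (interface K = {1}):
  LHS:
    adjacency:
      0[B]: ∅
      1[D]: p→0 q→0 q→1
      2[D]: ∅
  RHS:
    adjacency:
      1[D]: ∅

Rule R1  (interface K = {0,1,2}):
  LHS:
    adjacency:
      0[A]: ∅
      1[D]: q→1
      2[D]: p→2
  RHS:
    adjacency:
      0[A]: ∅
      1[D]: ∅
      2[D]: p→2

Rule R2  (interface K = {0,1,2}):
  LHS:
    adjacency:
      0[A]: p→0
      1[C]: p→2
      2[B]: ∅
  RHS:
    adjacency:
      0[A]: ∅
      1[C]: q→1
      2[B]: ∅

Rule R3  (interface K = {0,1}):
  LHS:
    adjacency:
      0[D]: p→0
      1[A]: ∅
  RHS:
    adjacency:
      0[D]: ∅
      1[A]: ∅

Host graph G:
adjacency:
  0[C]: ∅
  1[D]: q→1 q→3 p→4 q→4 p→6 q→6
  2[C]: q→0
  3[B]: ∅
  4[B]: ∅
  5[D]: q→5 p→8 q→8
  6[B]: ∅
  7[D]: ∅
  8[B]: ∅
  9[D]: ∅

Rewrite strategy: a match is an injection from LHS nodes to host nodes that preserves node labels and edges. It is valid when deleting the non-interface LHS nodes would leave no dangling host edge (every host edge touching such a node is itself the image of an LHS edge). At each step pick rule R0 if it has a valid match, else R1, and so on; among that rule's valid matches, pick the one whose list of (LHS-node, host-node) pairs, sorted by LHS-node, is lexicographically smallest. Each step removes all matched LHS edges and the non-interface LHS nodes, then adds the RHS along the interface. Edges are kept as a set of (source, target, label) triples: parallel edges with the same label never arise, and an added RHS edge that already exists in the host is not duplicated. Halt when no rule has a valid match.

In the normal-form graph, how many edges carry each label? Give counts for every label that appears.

start.  V:10 E:10  edges: 1-q->1 1-q->3 1-p->4 1-q->4 1-p->6 1-q->6 2-q->0 5-q->5 5-p->8 5-q->8
1. fire R0 via {0↦4, 1↦1, 2↦7}  →  V:8 E:7  edges: 1-q->3 1-p->6 1-q->6 2-q->0 5-q->5 5-p->8 5-q->8
2. fire R0 via {0↦8, 1↦5, 2↦9}  →  V:6 E:4  edges: 1-q->3 1-p->6 1-q->6 2-q->0
final graph: no rule applies after step 2
NF edges: [(1, 3, 'q'), (1, 6, 'p'), (1, 6, 'q'), (2, 0, 'q')]

Answer: p:1 q:3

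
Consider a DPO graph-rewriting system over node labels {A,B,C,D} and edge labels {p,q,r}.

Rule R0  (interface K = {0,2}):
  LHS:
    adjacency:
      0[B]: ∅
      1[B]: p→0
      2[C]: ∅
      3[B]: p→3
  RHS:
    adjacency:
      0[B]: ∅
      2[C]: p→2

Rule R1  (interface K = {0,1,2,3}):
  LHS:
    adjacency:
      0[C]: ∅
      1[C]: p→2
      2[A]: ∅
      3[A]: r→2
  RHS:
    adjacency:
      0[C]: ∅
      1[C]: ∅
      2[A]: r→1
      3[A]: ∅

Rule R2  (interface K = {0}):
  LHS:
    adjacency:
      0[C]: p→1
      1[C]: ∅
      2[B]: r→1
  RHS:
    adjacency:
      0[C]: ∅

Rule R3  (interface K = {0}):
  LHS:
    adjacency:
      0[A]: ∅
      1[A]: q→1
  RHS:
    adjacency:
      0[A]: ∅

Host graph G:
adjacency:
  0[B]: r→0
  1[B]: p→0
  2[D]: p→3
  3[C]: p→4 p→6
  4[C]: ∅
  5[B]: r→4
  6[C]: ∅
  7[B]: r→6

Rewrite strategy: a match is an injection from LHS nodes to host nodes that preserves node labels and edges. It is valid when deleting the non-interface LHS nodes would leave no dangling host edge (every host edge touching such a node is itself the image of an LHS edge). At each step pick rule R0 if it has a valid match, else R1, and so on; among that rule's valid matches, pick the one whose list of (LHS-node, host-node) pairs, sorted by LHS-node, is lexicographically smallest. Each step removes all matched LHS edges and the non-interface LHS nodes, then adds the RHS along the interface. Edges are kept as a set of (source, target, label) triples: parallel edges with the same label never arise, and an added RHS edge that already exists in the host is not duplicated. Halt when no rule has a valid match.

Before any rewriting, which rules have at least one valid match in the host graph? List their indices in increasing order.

Answer: [R2]

Derivation:
R0: no valid match — LHS pattern not found
R1: no valid match — LHS pattern not found
R2: 2 valid matches — {0↦3, 1↦4, 2↦5}, {0↦3, 1↦6, 2↦7}
R3: no valid match — LHS pattern not found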